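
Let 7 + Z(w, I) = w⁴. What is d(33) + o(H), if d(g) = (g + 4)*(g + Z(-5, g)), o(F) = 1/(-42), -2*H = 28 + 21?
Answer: 1011653/42 ≈ 24087.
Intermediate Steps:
Z(w, I) = -7 + w⁴
H = -49/2 (H = -(28 + 21)/2 = -½*49 = -49/2 ≈ -24.500)
o(F) = -1/42
d(g) = (4 + g)*(618 + g) (d(g) = (g + 4)*(g + (-7 + (-5)⁴)) = (4 + g)*(g + (-7 + 625)) = (4 + g)*(g + 618) = (4 + g)*(618 + g))
d(33) + o(H) = (2472 + 33² + 622*33) - 1/42 = (2472 + 1089 + 20526) - 1/42 = 24087 - 1/42 = 1011653/42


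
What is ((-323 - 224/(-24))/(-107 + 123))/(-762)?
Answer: 941/36576 ≈ 0.025727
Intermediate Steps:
((-323 - 224/(-24))/(-107 + 123))/(-762) = ((-323 - 224*(-1/24))/16)*(-1/762) = ((-323 + 28/3)*(1/16))*(-1/762) = -941/3*1/16*(-1/762) = -941/48*(-1/762) = 941/36576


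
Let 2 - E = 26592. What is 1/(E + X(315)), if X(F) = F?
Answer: -1/26275 ≈ -3.8059e-5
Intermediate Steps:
E = -26590 (E = 2 - 1*26592 = 2 - 26592 = -26590)
1/(E + X(315)) = 1/(-26590 + 315) = 1/(-26275) = -1/26275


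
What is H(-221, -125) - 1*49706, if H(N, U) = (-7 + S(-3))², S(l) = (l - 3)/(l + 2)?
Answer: -49705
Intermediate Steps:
S(l) = (-3 + l)/(2 + l)
H(N, U) = 1 (H(N, U) = (-7 + (-3 - 3)/(2 - 3))² = (-7 - 6/(-1))² = (-7 - 1*(-6))² = (-7 + 6)² = (-1)² = 1)
H(-221, -125) - 1*49706 = 1 - 1*49706 = 1 - 49706 = -49705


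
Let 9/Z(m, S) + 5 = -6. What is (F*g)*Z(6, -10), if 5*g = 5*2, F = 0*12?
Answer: 0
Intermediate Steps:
Z(m, S) = -9/11 (Z(m, S) = 9/(-5 - 6) = 9/(-11) = 9*(-1/11) = -9/11)
F = 0
g = 2 (g = (5*2)/5 = (⅕)*10 = 2)
(F*g)*Z(6, -10) = (0*2)*(-9/11) = 0*(-9/11) = 0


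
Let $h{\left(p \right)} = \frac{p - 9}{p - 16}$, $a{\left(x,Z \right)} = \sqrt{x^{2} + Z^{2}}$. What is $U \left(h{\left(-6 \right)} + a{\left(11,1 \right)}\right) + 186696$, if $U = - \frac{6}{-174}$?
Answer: $\frac{119112063}{638} + \frac{\sqrt{122}}{29} \approx 1.867 \cdot 10^{5}$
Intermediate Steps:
$U = \frac{1}{29}$ ($U = \left(-6\right) \left(- \frac{1}{174}\right) = \frac{1}{29} \approx 0.034483$)
$a{\left(x,Z \right)} = \sqrt{Z^{2} + x^{2}}$
$h{\left(p \right)} = \frac{-9 + p}{-16 + p}$
$U \left(h{\left(-6 \right)} + a{\left(11,1 \right)}\right) + 186696 = \frac{\frac{-9 - 6}{-16 - 6} + \sqrt{1^{2} + 11^{2}}}{29} + 186696 = \frac{\frac{1}{-22} \left(-15\right) + \sqrt{1 + 121}}{29} + 186696 = \frac{\left(- \frac{1}{22}\right) \left(-15\right) + \sqrt{122}}{29} + 186696 = \frac{\frac{15}{22} + \sqrt{122}}{29} + 186696 = \left(\frac{15}{638} + \frac{\sqrt{122}}{29}\right) + 186696 = \frac{119112063}{638} + \frac{\sqrt{122}}{29}$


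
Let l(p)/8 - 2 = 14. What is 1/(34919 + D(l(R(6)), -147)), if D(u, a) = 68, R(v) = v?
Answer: 1/34987 ≈ 2.8582e-5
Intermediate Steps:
l(p) = 128 (l(p) = 16 + 8*14 = 16 + 112 = 128)
1/(34919 + D(l(R(6)), -147)) = 1/(34919 + 68) = 1/34987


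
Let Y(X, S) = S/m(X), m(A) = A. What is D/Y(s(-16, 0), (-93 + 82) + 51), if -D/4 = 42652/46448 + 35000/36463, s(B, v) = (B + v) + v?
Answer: 227207134/75608635 ≈ 3.0050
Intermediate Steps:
s(B, v) = B + 2*v
Y(X, S) = S/X
D = -113603567/15121727 (D = -4*(42652/46448 + 35000/36463) = -4*(42652*(1/46448) + 35000*(1/36463)) = -4*(10663/11612 + 5000/5209) = -4*113603567/60486908 = -113603567/15121727 ≈ -7.5126)
D/Y(s(-16, 0), (-93 + 82) + 51) = -113603567*(-16 + 2*0)/((-93 + 82) + 51)/15121727 = -113603567*(-16 + 0)/(-11 + 51)/15121727 = -113603567/(15121727*(40/(-16))) = -113603567/(15121727*(40*(-1/16))) = -113603567/(15121727*(-5/2)) = -113603567/15121727*(-⅖) = 227207134/75608635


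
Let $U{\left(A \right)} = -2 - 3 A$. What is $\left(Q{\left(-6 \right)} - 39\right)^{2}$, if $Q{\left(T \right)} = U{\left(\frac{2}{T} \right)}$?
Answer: $1600$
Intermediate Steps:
$Q{\left(T \right)} = -2 - \frac{6}{T}$ ($Q{\left(T \right)} = -2 - 3 \frac{2}{T} = -2 - \frac{6}{T}$)
$\left(Q{\left(-6 \right)} - 39\right)^{2} = \left(\left(-2 - \frac{6}{-6}\right) - 39\right)^{2} = \left(\left(-2 - -1\right) - 39\right)^{2} = \left(\left(-2 + 1\right) - 39\right)^{2} = \left(-1 - 39\right)^{2} = \left(-40\right)^{2} = 1600$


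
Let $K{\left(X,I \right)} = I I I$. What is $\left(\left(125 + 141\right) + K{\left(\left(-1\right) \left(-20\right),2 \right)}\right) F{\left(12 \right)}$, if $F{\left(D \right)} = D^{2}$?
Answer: $39456$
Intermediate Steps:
$K{\left(X,I \right)} = I^{3}$ ($K{\left(X,I \right)} = I^{2} I = I^{3}$)
$\left(\left(125 + 141\right) + K{\left(\left(-1\right) \left(-20\right),2 \right)}\right) F{\left(12 \right)} = \left(\left(125 + 141\right) + 2^{3}\right) 12^{2} = \left(266 + 8\right) 144 = 274 \cdot 144 = 39456$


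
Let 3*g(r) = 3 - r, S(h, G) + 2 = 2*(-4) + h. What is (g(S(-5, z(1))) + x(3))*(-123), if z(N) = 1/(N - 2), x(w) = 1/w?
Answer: -779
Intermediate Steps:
z(N) = 1/(-2 + N)
S(h, G) = -10 + h (S(h, G) = -2 + (2*(-4) + h) = -2 + (-8 + h) = -10 + h)
g(r) = 1 - r/3 (g(r) = (3 - r)/3 = 1 - r/3)
(g(S(-5, z(1))) + x(3))*(-123) = ((1 - (-10 - 5)/3) + 1/3)*(-123) = ((1 - 1/3*(-15)) + 1/3)*(-123) = ((1 + 5) + 1/3)*(-123) = (6 + 1/3)*(-123) = (19/3)*(-123) = -779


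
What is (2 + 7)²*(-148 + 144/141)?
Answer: -559548/47 ≈ -11905.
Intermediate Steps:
(2 + 7)²*(-148 + 144/141) = 9²*(-148 + 144*(1/141)) = 81*(-148 + 48/47) = 81*(-6908/47) = -559548/47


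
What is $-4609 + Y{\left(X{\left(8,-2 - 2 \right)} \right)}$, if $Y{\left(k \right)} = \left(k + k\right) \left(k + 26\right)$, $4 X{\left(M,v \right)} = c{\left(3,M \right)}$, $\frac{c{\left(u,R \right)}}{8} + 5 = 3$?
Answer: $-4785$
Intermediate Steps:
$c{\left(u,R \right)} = -16$ ($c{\left(u,R \right)} = -40 + 8 \cdot 3 = -40 + 24 = -16$)
$X{\left(M,v \right)} = -4$ ($X{\left(M,v \right)} = \frac{1}{4} \left(-16\right) = -4$)
$Y{\left(k \right)} = 2 k \left(26 + k\right)$
$-4609 + Y{\left(X{\left(8,-2 - 2 \right)} \right)} = -4609 + 2 \left(-4\right) \left(26 - 4\right) = -4609 + 2 \left(-4\right) 22 = -4609 - 176 = -4785$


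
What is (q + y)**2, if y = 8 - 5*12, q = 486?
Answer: 188356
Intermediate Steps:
y = -52 (y = 8 - 60 = -52)
(q + y)**2 = (486 - 52)**2 = 434**2 = 188356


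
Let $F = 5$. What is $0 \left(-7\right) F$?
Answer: $0$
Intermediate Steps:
$0 \left(-7\right) F = 0 \left(-7\right) 5 = 0 \cdot 5 = 0$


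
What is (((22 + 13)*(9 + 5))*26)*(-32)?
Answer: -407680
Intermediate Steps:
(((22 + 13)*(9 + 5))*26)*(-32) = ((35*14)*26)*(-32) = (490*26)*(-32) = 12740*(-32) = -407680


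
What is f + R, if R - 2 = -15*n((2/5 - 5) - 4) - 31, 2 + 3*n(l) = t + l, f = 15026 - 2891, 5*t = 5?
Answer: 12154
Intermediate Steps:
t = 1 (t = (⅕)*5 = 1)
f = 12135
n(l) = -⅓ + l/3 (n(l) = -⅔ + (1 + l)/3 = -⅔ + (⅓ + l/3) = -⅓ + l/3)
R = 19 (R = 2 + (-15*(-⅓ + ((2/5 - 5) - 4)/3) - 31) = 2 + (-15*(-⅓ + ((2*(⅕) - 5) - 4)/3) - 31) = 2 + (-15*(-⅓ + ((⅖ - 5) - 4)/3) - 31) = 2 + (-15*(-⅓ + (-23/5 - 4)/3) - 31) = 2 + (-15*(-⅓ + (⅓)*(-43/5)) - 31) = 2 + (-15*(-⅓ - 43/15) - 31) = 2 + (-15*(-16/5) - 31) = 2 + (48 - 31) = 2 + 17 = 19)
f + R = 12135 + 19 = 12154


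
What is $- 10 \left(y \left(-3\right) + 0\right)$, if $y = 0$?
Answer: $0$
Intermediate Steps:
$- 10 \left(y \left(-3\right) + 0\right) = - 10 \left(0 \left(-3\right) + 0\right) = - 10 \left(0 + 0\right) = \left(-10\right) 0 = 0$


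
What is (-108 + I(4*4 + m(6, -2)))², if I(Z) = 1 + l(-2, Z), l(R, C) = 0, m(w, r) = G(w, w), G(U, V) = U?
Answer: 11449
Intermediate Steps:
m(w, r) = w
I(Z) = 1 (I(Z) = 1 + 0 = 1)
(-108 + I(4*4 + m(6, -2)))² = (-108 + 1)² = (-107)² = 11449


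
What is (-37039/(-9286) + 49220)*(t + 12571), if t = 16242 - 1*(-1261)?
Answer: 6873321861483/4643 ≈ 1.4804e+9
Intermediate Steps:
t = 17503 (t = 16242 + 1261 = 17503)
(-37039/(-9286) + 49220)*(t + 12571) = (-37039/(-9286) + 49220)*(17503 + 12571) = (-37039*(-1/9286) + 49220)*30074 = (37039/9286 + 49220)*30074 = (457093959/9286)*30074 = 6873321861483/4643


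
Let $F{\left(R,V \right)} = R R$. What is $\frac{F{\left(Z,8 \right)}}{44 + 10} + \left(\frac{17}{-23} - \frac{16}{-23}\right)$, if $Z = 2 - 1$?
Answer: $- \frac{31}{1242} \approx -0.02496$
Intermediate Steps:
$Z = 1$
$F{\left(R,V \right)} = R^{2}$
$\frac{F{\left(Z,8 \right)}}{44 + 10} + \left(\frac{17}{-23} - \frac{16}{-23}\right) = \frac{1^{2}}{44 + 10} + \left(\frac{17}{-23} - \frac{16}{-23}\right) = 1 \cdot \frac{1}{54} + \left(17 \left(- \frac{1}{23}\right) - - \frac{16}{23}\right) = 1 \cdot \frac{1}{54} + \left(- \frac{17}{23} + \frac{16}{23}\right) = \frac{1}{54} - \frac{1}{23} = - \frac{31}{1242}$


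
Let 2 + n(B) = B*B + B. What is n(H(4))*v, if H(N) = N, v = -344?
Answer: -6192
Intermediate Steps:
n(B) = -2 + B + B² (n(B) = -2 + (B*B + B) = -2 + (B² + B) = -2 + (B + B²) = -2 + B + B²)
n(H(4))*v = (-2 + 4 + 4²)*(-344) = (-2 + 4 + 16)*(-344) = 18*(-344) = -6192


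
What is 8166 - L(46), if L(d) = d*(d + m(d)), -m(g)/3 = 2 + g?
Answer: 12674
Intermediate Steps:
m(g) = -6 - 3*g (m(g) = -3*(2 + g) = -6 - 3*g)
L(d) = d*(-6 - 2*d) (L(d) = d*(d + (-6 - 3*d)) = d*(-6 - 2*d))
8166 - L(46) = 8166 - (-2)*46*(3 + 46) = 8166 - (-2)*46*49 = 8166 - 1*(-4508) = 8166 + 4508 = 12674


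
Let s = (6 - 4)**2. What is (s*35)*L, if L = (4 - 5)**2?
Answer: 140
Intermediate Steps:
s = 4 (s = 2**2 = 4)
L = 1 (L = (-1)**2 = 1)
(s*35)*L = (4*35)*1 = 140*1 = 140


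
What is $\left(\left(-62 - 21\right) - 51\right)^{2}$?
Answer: $17956$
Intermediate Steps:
$\left(\left(-62 - 21\right) - 51\right)^{2} = \left(-83 - 51\right)^{2} = \left(-134\right)^{2} = 17956$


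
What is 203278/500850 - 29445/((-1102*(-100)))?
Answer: 153074147/1103873400 ≈ 0.13867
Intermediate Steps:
203278/500850 - 29445/((-1102*(-100))) = 203278*(1/500850) - 29445/110200 = 101639/250425 - 29445*1/110200 = 101639/250425 - 5889/22040 = 153074147/1103873400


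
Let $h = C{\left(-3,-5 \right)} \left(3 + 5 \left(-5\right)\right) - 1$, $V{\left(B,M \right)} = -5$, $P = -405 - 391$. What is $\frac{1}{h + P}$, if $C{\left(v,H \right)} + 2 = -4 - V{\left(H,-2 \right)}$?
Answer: $- \frac{1}{775} \approx -0.0012903$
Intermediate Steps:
$P = -796$ ($P = -405 - 391 = -796$)
$C{\left(v,H \right)} = -1$ ($C{\left(v,H \right)} = -2 - -1 = -2 + \left(-4 + 5\right) = -2 + 1 = -1$)
$h = 21$ ($h = - (3 + 5 \left(-5\right)) - 1 = - (3 - 25) - 1 = \left(-1\right) \left(-22\right) - 1 = 22 - 1 = 21$)
$\frac{1}{h + P} = \frac{1}{21 - 796} = \frac{1}{-775} = - \frac{1}{775}$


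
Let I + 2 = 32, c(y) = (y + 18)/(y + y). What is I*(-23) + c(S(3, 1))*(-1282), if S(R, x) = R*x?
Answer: -5177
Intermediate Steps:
c(y) = (18 + y)/(2*y) (c(y) = (18 + y)/((2*y)) = (18 + y)*(1/(2*y)) = (18 + y)/(2*y))
I = 30 (I = -2 + 32 = 30)
I*(-23) + c(S(3, 1))*(-1282) = 30*(-23) + ((18 + 3*1)/(2*((3*1))))*(-1282) = -690 + ((1/2)*(18 + 3)/3)*(-1282) = -690 + ((1/2)*(1/3)*21)*(-1282) = -690 + (7/2)*(-1282) = -690 - 4487 = -5177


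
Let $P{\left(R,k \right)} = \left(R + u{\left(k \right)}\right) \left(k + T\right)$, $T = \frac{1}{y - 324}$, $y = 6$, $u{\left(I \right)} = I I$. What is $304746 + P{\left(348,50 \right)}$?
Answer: $\frac{71094790}{159} \approx 4.4714 \cdot 10^{5}$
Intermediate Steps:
$u{\left(I \right)} = I^{2}$
$T = - \frac{1}{318}$ ($T = \frac{1}{6 - 324} = \frac{1}{-318} = - \frac{1}{318} \approx -0.0031447$)
$P{\left(R,k \right)} = \left(- \frac{1}{318} + k\right) \left(R + k^{2}\right)$ ($P{\left(R,k \right)} = \left(R + k^{2}\right) \left(k - \frac{1}{318}\right) = \left(R + k^{2}\right) \left(- \frac{1}{318} + k\right) = \left(- \frac{1}{318} + k\right) \left(R + k^{2}\right)$)
$304746 + P{\left(348,50 \right)} = 304746 + \left(50^{3} - \frac{58}{53} - \frac{50^{2}}{318} + 348 \cdot 50\right) = 304746 + \left(125000 - \frac{58}{53} - \frac{1250}{159} + 17400\right) = 304746 + \frac{22640176}{159} = \frac{71094790}{159}$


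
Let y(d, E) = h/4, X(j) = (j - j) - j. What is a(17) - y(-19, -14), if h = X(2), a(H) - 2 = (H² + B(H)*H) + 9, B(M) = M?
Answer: 1179/2 ≈ 589.50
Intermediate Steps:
a(H) = 11 + 2*H² (a(H) = 2 + ((H² + H*H) + 9) = 2 + ((H² + H²) + 9) = 2 + (2*H² + 9) = 2 + (9 + 2*H²) = 11 + 2*H²)
X(j) = -j (X(j) = 0 - j = -j)
h = -2 (h = -1*2 = -2)
y(d, E) = -½ (y(d, E) = -2/4 = -2*¼ = -½)
a(17) - y(-19, -14) = (11 + 2*17²) - 1*(-½) = (11 + 2*289) + ½ = (11 + 578) + ½ = 589 + ½ = 1179/2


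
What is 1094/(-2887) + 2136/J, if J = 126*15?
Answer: 683162/909405 ≈ 0.75122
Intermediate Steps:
J = 1890
1094/(-2887) + 2136/J = 1094/(-2887) + 2136/1890 = 1094*(-1/2887) + 2136*(1/1890) = -1094/2887 + 356/315 = 683162/909405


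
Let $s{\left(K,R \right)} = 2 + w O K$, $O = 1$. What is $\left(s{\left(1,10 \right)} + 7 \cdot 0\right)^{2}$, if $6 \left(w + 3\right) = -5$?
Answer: $\frac{121}{36} \approx 3.3611$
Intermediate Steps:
$w = - \frac{23}{6}$ ($w = -3 + \frac{1}{6} \left(-5\right) = -3 - \frac{5}{6} = - \frac{23}{6} \approx -3.8333$)
$s{\left(K,R \right)} = 2 - \frac{23 K}{6}$ ($s{\left(K,R \right)} = 2 - \frac{23 \cdot 1 K}{6} = 2 - \frac{23 K}{6}$)
$\left(s{\left(1,10 \right)} + 7 \cdot 0\right)^{2} = \left(\left(2 - \frac{23}{6}\right) + 7 \cdot 0\right)^{2} = \left(\left(2 - \frac{23}{6}\right) + 0\right)^{2} = \left(- \frac{11}{6} + 0\right)^{2} = \left(- \frac{11}{6}\right)^{2} = \frac{121}{36}$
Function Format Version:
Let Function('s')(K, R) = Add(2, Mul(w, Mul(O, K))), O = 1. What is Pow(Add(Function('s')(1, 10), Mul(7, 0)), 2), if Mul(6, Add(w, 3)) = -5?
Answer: Rational(121, 36) ≈ 3.3611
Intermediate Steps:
w = Rational(-23, 6) (w = Add(-3, Mul(Rational(1, 6), -5)) = Add(-3, Rational(-5, 6)) = Rational(-23, 6) ≈ -3.8333)
Function('s')(K, R) = Add(2, Mul(Rational(-23, 6), K)) (Function('s')(K, R) = Add(2, Mul(Rational(-23, 6), Mul(1, K))) = Add(2, Mul(Rational(-23, 6), K)))
Pow(Add(Function('s')(1, 10), Mul(7, 0)), 2) = Pow(Add(Add(2, Mul(Rational(-23, 6), 1)), Mul(7, 0)), 2) = Pow(Add(Add(2, Rational(-23, 6)), 0), 2) = Pow(Add(Rational(-11, 6), 0), 2) = Pow(Rational(-11, 6), 2) = Rational(121, 36)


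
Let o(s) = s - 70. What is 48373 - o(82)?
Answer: 48361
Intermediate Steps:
o(s) = -70 + s
48373 - o(82) = 48373 - (-70 + 82) = 48373 - 1*12 = 48373 - 12 = 48361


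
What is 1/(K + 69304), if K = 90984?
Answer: 1/160288 ≈ 6.2388e-6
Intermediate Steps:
1/(K + 69304) = 1/(90984 + 69304) = 1/160288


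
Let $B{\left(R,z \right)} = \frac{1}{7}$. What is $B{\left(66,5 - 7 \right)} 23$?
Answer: $\frac{23}{7} \approx 3.2857$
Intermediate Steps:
$B{\left(R,z \right)} = \frac{1}{7}$
$B{\left(66,5 - 7 \right)} 23 = \frac{1}{7} \cdot 23 = \frac{23}{7}$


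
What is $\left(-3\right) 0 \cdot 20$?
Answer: $0$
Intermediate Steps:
$\left(-3\right) 0 \cdot 20 = 0 \cdot 20 = 0$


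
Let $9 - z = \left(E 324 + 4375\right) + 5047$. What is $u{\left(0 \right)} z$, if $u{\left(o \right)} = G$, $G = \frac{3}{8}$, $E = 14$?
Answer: $- \frac{41847}{8} \approx -5230.9$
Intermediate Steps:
$G = \frac{3}{8}$ ($G = 3 \cdot \frac{1}{8} = \frac{3}{8} \approx 0.375$)
$u{\left(o \right)} = \frac{3}{8}$
$z = -13949$ ($z = 9 - \left(\left(14 \cdot 324 + 4375\right) + 5047\right) = 9 - \left(\left(4536 + 4375\right) + 5047\right) = 9 - \left(8911 + 5047\right) = 9 - 13958 = -13949$)
$u{\left(0 \right)} z = \frac{3}{8} \left(-13949\right) = - \frac{41847}{8}$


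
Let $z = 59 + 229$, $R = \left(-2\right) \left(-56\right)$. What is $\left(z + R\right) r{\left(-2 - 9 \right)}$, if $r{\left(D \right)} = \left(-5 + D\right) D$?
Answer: $70400$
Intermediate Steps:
$r{\left(D \right)} = D \left(-5 + D\right)$
$R = 112$
$z = 288$
$\left(z + R\right) r{\left(-2 - 9 \right)} = \left(288 + 112\right) \left(-2 - 9\right) \left(-5 - 11\right) = 400 \left(-2 - 9\right) \left(-5 - 11\right) = 400 \left(- 11 \left(-5 - 11\right)\right) = 400 \left(\left(-11\right) \left(-16\right)\right) = 400 \cdot 176 = 70400$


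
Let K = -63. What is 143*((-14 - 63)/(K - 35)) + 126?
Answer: 3337/14 ≈ 238.36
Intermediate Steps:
143*((-14 - 63)/(K - 35)) + 126 = 143*((-14 - 63)/(-63 - 35)) + 126 = 143*(-77/(-98)) + 126 = 143*(-77*(-1/98)) + 126 = 143*(11/14) + 126 = 1573/14 + 126 = 3337/14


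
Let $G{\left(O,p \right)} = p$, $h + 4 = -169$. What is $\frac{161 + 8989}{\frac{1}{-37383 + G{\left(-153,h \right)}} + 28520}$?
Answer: $\frac{114545800}{357032373} \approx 0.32083$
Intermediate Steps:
$h = -173$ ($h = -4 - 169 = -173$)
$\frac{161 + 8989}{\frac{1}{-37383 + G{\left(-153,h \right)}} + 28520} = \frac{161 + 8989}{\frac{1}{-37383 - 173} + 28520} = \frac{9150}{\frac{1}{-37556} + 28520} = \frac{9150}{- \frac{1}{37556} + 28520} = \frac{9150}{\frac{1071097119}{37556}} = 9150 \cdot \frac{37556}{1071097119} = \frac{114545800}{357032373}$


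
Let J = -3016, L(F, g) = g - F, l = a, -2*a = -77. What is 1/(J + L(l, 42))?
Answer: -2/6025 ≈ -0.00033195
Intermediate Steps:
a = 77/2 (a = -½*(-77) = 77/2 ≈ 38.500)
l = 77/2 ≈ 38.500
1/(J + L(l, 42)) = 1/(-3016 + (42 - 1*77/2)) = 1/(-3016 + (42 - 77/2)) = 1/(-3016 + 7/2) = 1/(-6025/2) = -2/6025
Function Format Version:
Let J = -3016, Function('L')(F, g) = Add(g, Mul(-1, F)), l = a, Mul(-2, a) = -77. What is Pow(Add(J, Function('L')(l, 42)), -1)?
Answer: Rational(-2, 6025) ≈ -0.00033195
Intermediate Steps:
a = Rational(77, 2) (a = Mul(Rational(-1, 2), -77) = Rational(77, 2) ≈ 38.500)
l = Rational(77, 2) ≈ 38.500
Pow(Add(J, Function('L')(l, 42)), -1) = Pow(Add(-3016, Add(42, Mul(-1, Rational(77, 2)))), -1) = Pow(Add(-3016, Add(42, Rational(-77, 2))), -1) = Pow(Add(-3016, Rational(7, 2)), -1) = Pow(Rational(-6025, 2), -1) = Rational(-2, 6025)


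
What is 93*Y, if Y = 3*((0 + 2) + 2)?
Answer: 1116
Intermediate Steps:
Y = 12 (Y = 3*(2 + 2) = 3*4 = 12)
93*Y = 93*12 = 1116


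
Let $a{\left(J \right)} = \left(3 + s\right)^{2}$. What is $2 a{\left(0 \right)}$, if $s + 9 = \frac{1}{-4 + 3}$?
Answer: $98$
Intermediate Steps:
$s = -10$ ($s = -9 + \frac{1}{-4 + 3} = -9 + \frac{1}{-1} = -9 - 1 = -10$)
$a{\left(J \right)} = 49$ ($a{\left(J \right)} = \left(3 - 10\right)^{2} = \left(-7\right)^{2} = 49$)
$2 a{\left(0 \right)} = 2 \cdot 49 = 98$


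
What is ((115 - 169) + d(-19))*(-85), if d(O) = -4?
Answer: 4930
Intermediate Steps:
((115 - 169) + d(-19))*(-85) = ((115 - 169) - 4)*(-85) = (-54 - 4)*(-85) = -58*(-85) = 4930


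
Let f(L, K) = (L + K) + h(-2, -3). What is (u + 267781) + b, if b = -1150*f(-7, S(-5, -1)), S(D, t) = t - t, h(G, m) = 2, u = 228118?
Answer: 501649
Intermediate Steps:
S(D, t) = 0
f(L, K) = 2 + K + L (f(L, K) = (L + K) + 2 = (K + L) + 2 = 2 + K + L)
b = 5750 (b = -1150*(2 + 0 - 7) = -1150*(-5) = 5750)
(u + 267781) + b = (228118 + 267781) + 5750 = 495899 + 5750 = 501649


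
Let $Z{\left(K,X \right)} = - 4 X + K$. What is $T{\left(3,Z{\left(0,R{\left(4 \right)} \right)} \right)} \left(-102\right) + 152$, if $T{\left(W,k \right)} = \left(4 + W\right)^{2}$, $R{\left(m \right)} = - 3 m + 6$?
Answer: $-4846$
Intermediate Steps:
$R{\left(m \right)} = 6 - 3 m$
$Z{\left(K,X \right)} = K - 4 X$
$T{\left(3,Z{\left(0,R{\left(4 \right)} \right)} \right)} \left(-102\right) + 152 = \left(4 + 3\right)^{2} \left(-102\right) + 152 = 7^{2} \left(-102\right) + 152 = 49 \left(-102\right) + 152 = -4998 + 152 = -4846$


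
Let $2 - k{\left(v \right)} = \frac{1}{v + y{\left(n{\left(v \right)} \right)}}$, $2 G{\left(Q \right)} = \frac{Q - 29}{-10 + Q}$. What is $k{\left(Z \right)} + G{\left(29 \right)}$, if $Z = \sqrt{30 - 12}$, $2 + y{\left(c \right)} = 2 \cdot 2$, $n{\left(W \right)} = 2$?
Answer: $\frac{15}{7} - \frac{3 \sqrt{2}}{14} \approx 1.8398$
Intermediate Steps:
$y{\left(c \right)} = 2$ ($y{\left(c \right)} = -2 + 2 \cdot 2 = -2 + 4 = 2$)
$Z = 3 \sqrt{2}$ ($Z = \sqrt{18} = 3 \sqrt{2} \approx 4.2426$)
$G{\left(Q \right)} = \frac{-29 + Q}{2 \left(-10 + Q\right)}$ ($G{\left(Q \right)} = \frac{\left(Q - 29\right) \frac{1}{-10 + Q}}{2} = \frac{\left(-29 + Q\right) \frac{1}{-10 + Q}}{2} = \frac{\frac{1}{-10 + Q} \left(-29 + Q\right)}{2} = \frac{-29 + Q}{2 \left(-10 + Q\right)}$)
$k{\left(v \right)} = 2 - \frac{1}{2 + v}$ ($k{\left(v \right)} = 2 - \frac{1}{v + 2} = 2 - \frac{1}{2 + v}$)
$k{\left(Z \right)} + G{\left(29 \right)} = \frac{3 + 2 \cdot 3 \sqrt{2}}{2 + 3 \sqrt{2}} + \frac{-29 + 29}{2 \left(-10 + 29\right)} = \frac{3 + 6 \sqrt{2}}{2 + 3 \sqrt{2}} + \frac{1}{2} \cdot \frac{1}{19} \cdot 0 = \frac{3 + 6 \sqrt{2}}{2 + 3 \sqrt{2}} + 0 = \frac{3 + 6 \sqrt{2}}{2 + 3 \sqrt{2}}$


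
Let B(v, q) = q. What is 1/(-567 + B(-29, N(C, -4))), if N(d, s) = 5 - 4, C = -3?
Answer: -1/566 ≈ -0.0017668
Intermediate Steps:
N(d, s) = 1
1/(-567 + B(-29, N(C, -4))) = 1/(-567 + 1) = 1/(-566) = -1/566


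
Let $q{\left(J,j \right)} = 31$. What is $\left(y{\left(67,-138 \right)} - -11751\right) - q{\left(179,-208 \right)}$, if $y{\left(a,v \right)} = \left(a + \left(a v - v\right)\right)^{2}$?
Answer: $81751401$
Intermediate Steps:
$y{\left(a,v \right)} = \left(a - v + a v\right)^{2}$ ($y{\left(a,v \right)} = \left(a + \left(- v + a v\right)\right)^{2} = \left(a - v + a v\right)^{2}$)
$\left(y{\left(67,-138 \right)} - -11751\right) - q{\left(179,-208 \right)} = \left(\left(67 - -138 + 67 \left(-138\right)\right)^{2} - -11751\right) - 31 = \left(\left(67 + 138 - 9246\right)^{2} + 11751\right) - 31 = \left(\left(-9041\right)^{2} + 11751\right) - 31 = \left(81739681 + 11751\right) - 31 = 81751432 - 31 = 81751401$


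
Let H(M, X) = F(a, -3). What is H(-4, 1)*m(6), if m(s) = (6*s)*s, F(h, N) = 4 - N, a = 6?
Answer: 1512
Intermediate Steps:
m(s) = 6*s²
H(M, X) = 7 (H(M, X) = 4 - 1*(-3) = 4 + 3 = 7)
H(-4, 1)*m(6) = 7*(6*6²) = 7*(6*36) = 7*216 = 1512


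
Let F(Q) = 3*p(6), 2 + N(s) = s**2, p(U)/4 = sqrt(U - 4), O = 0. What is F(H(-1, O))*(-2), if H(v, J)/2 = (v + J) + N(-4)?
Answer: -24*sqrt(2) ≈ -33.941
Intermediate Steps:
p(U) = 4*sqrt(-4 + U) (p(U) = 4*sqrt(U - 4) = 4*sqrt(-4 + U))
N(s) = -2 + s**2
H(v, J) = 28 + 2*J + 2*v (H(v, J) = 2*((v + J) + (-2 + (-4)**2)) = 2*((J + v) + (-2 + 16)) = 2*((J + v) + 14) = 2*(14 + J + v) = 28 + 2*J + 2*v)
F(Q) = 12*sqrt(2) (F(Q) = 3*(4*sqrt(-4 + 6)) = 3*(4*sqrt(2)) = 12*sqrt(2))
F(H(-1, O))*(-2) = (12*sqrt(2))*(-2) = -24*sqrt(2)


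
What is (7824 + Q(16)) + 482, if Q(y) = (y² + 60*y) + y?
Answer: 9538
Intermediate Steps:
Q(y) = y² + 61*y
(7824 + Q(16)) + 482 = (7824 + 16*(61 + 16)) + 482 = (7824 + 16*77) + 482 = (7824 + 1232) + 482 = 9056 + 482 = 9538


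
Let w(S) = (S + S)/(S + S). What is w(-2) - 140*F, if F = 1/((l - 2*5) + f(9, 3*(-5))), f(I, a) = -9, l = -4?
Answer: 163/23 ≈ 7.0870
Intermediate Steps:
w(S) = 1 (w(S) = (2*S)/((2*S)) = (2*S)*(1/(2*S)) = 1)
F = -1/23 (F = 1/((-4 - 2*5) - 9) = 1/((-4 - 10) - 9) = 1/(-14 - 9) = 1/(-23) = -1/23 ≈ -0.043478)
w(-2) - 140*F = 1 - 140*(-1/23) = 1 + 140/23 = 163/23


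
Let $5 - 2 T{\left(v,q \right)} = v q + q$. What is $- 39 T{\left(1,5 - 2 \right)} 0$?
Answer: $0$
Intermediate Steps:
$T{\left(v,q \right)} = \frac{5}{2} - \frac{q}{2} - \frac{q v}{2}$ ($T{\left(v,q \right)} = \frac{5}{2} - \frac{v q + q}{2} = \frac{5}{2} - \frac{q v + q}{2} = \frac{5}{2} - \frac{q + q v}{2} = \frac{5}{2} - \left(\frac{q}{2} + \frac{q v}{2}\right) = \frac{5}{2} - \frac{q}{2} - \frac{q v}{2}$)
$- 39 T{\left(1,5 - 2 \right)} 0 = - 39 \left(\frac{5}{2} - \frac{5 - 2}{2} - \frac{1}{2} \left(5 - 2\right) 1\right) 0 = - 39 \left(\frac{5}{2} - \frac{3}{2} - \frac{3}{2} \cdot 1\right) 0 = - 39 \left(\frac{5}{2} - \frac{3}{2} - \frac{3}{2}\right) 0 = \left(-39\right) \left(- \frac{1}{2}\right) 0 = \frac{39}{2} \cdot 0 = 0$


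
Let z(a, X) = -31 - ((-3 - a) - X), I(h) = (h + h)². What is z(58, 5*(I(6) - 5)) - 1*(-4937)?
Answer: 5662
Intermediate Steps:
I(h) = 4*h² (I(h) = (2*h)² = 4*h²)
z(a, X) = -28 + X + a (z(a, X) = -31 - (-3 - X - a) = -31 + (3 + X + a) = -28 + X + a)
z(58, 5*(I(6) - 5)) - 1*(-4937) = (-28 + 5*(4*6² - 5) + 58) - 1*(-4937) = (-28 + 5*(4*36 - 5) + 58) + 4937 = (-28 + 5*(144 - 5) + 58) + 4937 = (-28 + 5*139 + 58) + 4937 = (-28 + 695 + 58) + 4937 = 725 + 4937 = 5662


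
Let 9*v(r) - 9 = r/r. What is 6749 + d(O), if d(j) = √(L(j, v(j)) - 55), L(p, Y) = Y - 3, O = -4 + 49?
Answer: 6749 + 16*I*√2/3 ≈ 6749.0 + 7.5425*I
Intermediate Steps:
O = 45
v(r) = 10/9 (v(r) = 1 + (r/r)/9 = 1 + (⅑)*1 = 1 + ⅑ = 10/9)
L(p, Y) = -3 + Y
d(j) = 16*I*√2/3 (d(j) = √((-3 + 10/9) - 55) = √(-17/9 - 55) = √(-512/9) = 16*I*√2/3)
6749 + d(O) = 6749 + 16*I*√2/3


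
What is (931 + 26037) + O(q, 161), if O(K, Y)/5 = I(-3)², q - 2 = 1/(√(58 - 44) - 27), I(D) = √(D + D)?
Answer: 26938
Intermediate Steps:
I(D) = √2*√D (I(D) = √(2*D) = √2*√D)
q = 2 + 1/(-27 + √14) (q = 2 + 1/(√(58 - 44) - 27) = 2 + 1/(√14 - 27) = 2 + 1/(-27 + √14) ≈ 1.9570)
O(K, Y) = -30 (O(K, Y) = 5*(√2*√(-3))² = 5*(√2*(I*√3))² = 5*(I*√6)² = 5*(-6) = -30)
(931 + 26037) + O(q, 161) = (931 + 26037) - 30 = 26968 - 30 = 26938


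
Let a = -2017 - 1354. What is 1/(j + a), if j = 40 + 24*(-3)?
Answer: -1/3403 ≈ -0.00029386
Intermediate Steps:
j = -32 (j = 40 - 72 = -32)
a = -3371
1/(j + a) = 1/(-32 - 3371) = 1/(-3403) = -1/3403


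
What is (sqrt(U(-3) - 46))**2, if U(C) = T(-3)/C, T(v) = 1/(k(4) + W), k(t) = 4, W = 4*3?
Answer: -2209/48 ≈ -46.021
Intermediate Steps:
W = 12
T(v) = 1/16 (T(v) = 1/(4 + 12) = 1/16)
U(C) = 1/(16*C)
(sqrt(U(-3) - 46))**2 = (sqrt((1/16)/(-3) - 46))**2 = (sqrt((1/16)*(-1/3) - 46))**2 = (sqrt(-1/48 - 46))**2 = (sqrt(-2209/48))**2 = (47*I*sqrt(3)/12)**2 = -2209/48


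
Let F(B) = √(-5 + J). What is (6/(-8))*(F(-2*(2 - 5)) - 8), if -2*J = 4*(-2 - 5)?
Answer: 15/4 ≈ 3.7500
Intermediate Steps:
J = 14 (J = -2*(-2 - 5) = -2*(-7) = -½*(-28) = 14)
F(B) = 3 (F(B) = √(-5 + 14) = √9 = 3)
(6/(-8))*(F(-2*(2 - 5)) - 8) = (6/(-8))*(3 - 8) = (6*(-⅛))*(-5) = -¾*(-5) = 15/4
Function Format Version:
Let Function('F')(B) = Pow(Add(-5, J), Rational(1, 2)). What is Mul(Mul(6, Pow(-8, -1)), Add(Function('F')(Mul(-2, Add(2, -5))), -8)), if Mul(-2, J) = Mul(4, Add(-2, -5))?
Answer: Rational(15, 4) ≈ 3.7500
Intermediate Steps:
J = 14 (J = Mul(Rational(-1, 2), Mul(4, Add(-2, -5))) = Mul(Rational(-1, 2), Mul(4, -7)) = Mul(Rational(-1, 2), -28) = 14)
Function('F')(B) = 3 (Function('F')(B) = Pow(Add(-5, 14), Rational(1, 2)) = Pow(9, Rational(1, 2)) = 3)
Mul(Mul(6, Pow(-8, -1)), Add(Function('F')(Mul(-2, Add(2, -5))), -8)) = Mul(Mul(6, Pow(-8, -1)), Add(3, -8)) = Mul(Mul(6, Rational(-1, 8)), -5) = Mul(Rational(-3, 4), -5) = Rational(15, 4)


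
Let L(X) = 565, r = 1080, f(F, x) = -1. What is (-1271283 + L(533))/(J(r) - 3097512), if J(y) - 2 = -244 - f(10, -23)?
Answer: 1270718/3097753 ≈ 0.41021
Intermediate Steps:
J(y) = -241 (J(y) = 2 + (-244 - 1*(-1)) = 2 + (-244 + 1) = 2 - 243 = -241)
(-1271283 + L(533))/(J(r) - 3097512) = (-1271283 + 565)/(-241 - 3097512) = -1270718/(-3097753) = -1270718*(-1/3097753) = 1270718/3097753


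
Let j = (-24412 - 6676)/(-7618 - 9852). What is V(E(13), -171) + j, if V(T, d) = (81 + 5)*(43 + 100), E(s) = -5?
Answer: 107438574/8735 ≈ 12300.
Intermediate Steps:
V(T, d) = 12298 (V(T, d) = 86*143 = 12298)
j = 15544/8735 (j = -31088/(-17470) = -31088*(-1/17470) = 15544/8735 ≈ 1.7795)
V(E(13), -171) + j = 12298 + 15544/8735 = 107438574/8735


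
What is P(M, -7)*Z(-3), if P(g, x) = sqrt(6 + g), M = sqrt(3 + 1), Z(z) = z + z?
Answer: -12*sqrt(2) ≈ -16.971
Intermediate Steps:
Z(z) = 2*z
M = 2 (M = sqrt(4) = 2)
P(M, -7)*Z(-3) = sqrt(6 + 2)*(2*(-3)) = sqrt(8)*(-6) = (2*sqrt(2))*(-6) = -12*sqrt(2)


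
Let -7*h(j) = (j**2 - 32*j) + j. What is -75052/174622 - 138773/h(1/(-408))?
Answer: 2016945907051510/157770977 ≈ 1.2784e+7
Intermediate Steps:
h(j) = -j**2/7 + 31*j/7 (h(j) = -((j**2 - 32*j) + j)/7 = -(j**2 - 31*j)/7 = -j**2/7 + 31*j/7)
-75052/174622 - 138773/h(1/(-408)) = -75052/174622 - 138773*(-2856/(31 - 1/(-408))) = -75052*1/174622 - 138773*(-2856/(31 - 1*(-1/408))) = -37526/87311 - 138773*(-2856/(31 + 1/408)) = -37526/87311 - 138773/((1/7)*(-1/408)*(12649/408)) = -37526/87311 - 138773/(-1807/166464) = -37526/87311 - 138773*(-166464/1807) = -37526/87311 + 23100708672/1807 = 2016945907051510/157770977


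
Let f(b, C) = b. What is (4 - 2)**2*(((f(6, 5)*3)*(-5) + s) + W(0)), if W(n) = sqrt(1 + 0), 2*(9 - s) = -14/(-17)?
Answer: -5468/17 ≈ -321.65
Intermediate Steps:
s = 146/17 (s = 9 - (-7)/(-17) = 9 - (-7)*(-1)/17 = 9 - 1/2*14/17 = 9 - 7/17 = 146/17 ≈ 8.5882)
W(n) = 1 (W(n) = sqrt(1) = 1)
(4 - 2)**2*(((f(6, 5)*3)*(-5) + s) + W(0)) = (4 - 2)**2*(((6*3)*(-5) + 146/17) + 1) = 2**2*((18*(-5) + 146/17) + 1) = 4*((-90 + 146/17) + 1) = 4*(-1384/17 + 1) = 4*(-1367/17) = -5468/17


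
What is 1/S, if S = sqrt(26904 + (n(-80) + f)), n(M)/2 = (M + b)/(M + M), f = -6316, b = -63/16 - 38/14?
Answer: 16*sqrt(258269459)/36895637 ≈ 0.0069692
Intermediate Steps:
b = -745/112 (b = -63*1/16 - 38*1/14 = -63/16 - 19/7 = -745/112 ≈ -6.6518)
n(M) = (-745/112 + M)/M (n(M) = 2*((M - 745/112)/(M + M)) = 2*((-745/112 + M)/((2*M))) = 2*((-745/112 + M)*(1/(2*M))) = 2*((-745/112 + M)/(2*M)) = (-745/112 + M)/M)
S = sqrt(258269459)/112 (S = sqrt(26904 + ((-745/112 - 80)/(-80) - 6316)) = sqrt(26904 + (-1/80*(-9705/112) - 6316)) = sqrt(26904 + (1941/1792 - 6316)) = sqrt(26904 - 11316331/1792) = sqrt(36895637/1792) = sqrt(258269459)/112 ≈ 143.49)
1/S = 1/(sqrt(258269459)/112) = 16*sqrt(258269459)/36895637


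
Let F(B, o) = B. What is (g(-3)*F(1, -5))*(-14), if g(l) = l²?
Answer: -126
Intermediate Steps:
(g(-3)*F(1, -5))*(-14) = ((-3)²*1)*(-14) = (9*1)*(-14) = 9*(-14) = -126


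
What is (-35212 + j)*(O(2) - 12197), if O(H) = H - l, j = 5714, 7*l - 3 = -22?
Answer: 359648044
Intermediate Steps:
l = -19/7 (l = 3/7 + (1/7)*(-22) = 3/7 - 22/7 = -19/7 ≈ -2.7143)
O(H) = 19/7 + H (O(H) = H - 1*(-19/7) = H + 19/7 = 19/7 + H)
(-35212 + j)*(O(2) - 12197) = (-35212 + 5714)*((19/7 + 2) - 12197) = -29498*(33/7 - 12197) = -29498*(-85346/7) = 359648044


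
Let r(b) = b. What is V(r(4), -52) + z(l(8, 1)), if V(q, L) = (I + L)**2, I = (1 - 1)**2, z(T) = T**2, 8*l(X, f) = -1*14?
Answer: 43313/16 ≈ 2707.1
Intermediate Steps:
l(X, f) = -7/4 (l(X, f) = (-1*14)/8 = (1/8)*(-14) = -7/4)
I = 0 (I = 0**2 = 0)
V(q, L) = L**2 (V(q, L) = (0 + L)**2 = L**2)
V(r(4), -52) + z(l(8, 1)) = (-52)**2 + (-7/4)**2 = 2704 + 49/16 = 43313/16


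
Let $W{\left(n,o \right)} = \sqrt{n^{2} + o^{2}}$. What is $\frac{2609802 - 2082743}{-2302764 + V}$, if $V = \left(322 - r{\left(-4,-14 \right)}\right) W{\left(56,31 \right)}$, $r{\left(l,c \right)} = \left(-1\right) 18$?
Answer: $- \frac{303423122769}{1325562106624} - \frac{44800015 \sqrt{4097}}{1325562106624} \approx -0.23106$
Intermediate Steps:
$r{\left(l,c \right)} = -18$
$V = 340 \sqrt{4097}$ ($V = \left(322 - -18\right) \sqrt{56^{2} + 31^{2}} = \left(322 + 18\right) \sqrt{3136 + 961} = 340 \sqrt{4097} \approx 21763.0$)
$\frac{2609802 - 2082743}{-2302764 + V} = \frac{2609802 - 2082743}{-2302764 + 340 \sqrt{4097}} = \frac{527059}{-2302764 + 340 \sqrt{4097}}$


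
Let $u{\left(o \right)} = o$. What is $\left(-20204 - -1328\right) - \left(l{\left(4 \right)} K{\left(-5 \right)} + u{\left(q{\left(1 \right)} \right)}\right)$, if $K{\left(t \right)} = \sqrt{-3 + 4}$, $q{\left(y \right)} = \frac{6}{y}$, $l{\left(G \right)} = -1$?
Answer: $-18881$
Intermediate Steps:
$K{\left(t \right)} = 1$ ($K{\left(t \right)} = \sqrt{1} = 1$)
$\left(-20204 - -1328\right) - \left(l{\left(4 \right)} K{\left(-5 \right)} + u{\left(q{\left(1 \right)} \right)}\right) = \left(-20204 - -1328\right) - \left(\left(-1\right) 1 + \frac{6}{1}\right) = \left(-20204 + 1328\right) - \left(-1 + 6 \cdot 1\right) = -18876 - \left(-1 + 6\right) = -18876 - 5 = -18881$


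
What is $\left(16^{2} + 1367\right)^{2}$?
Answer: $2634129$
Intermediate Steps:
$\left(16^{2} + 1367\right)^{2} = \left(256 + 1367\right)^{2} = 1623^{2} = 2634129$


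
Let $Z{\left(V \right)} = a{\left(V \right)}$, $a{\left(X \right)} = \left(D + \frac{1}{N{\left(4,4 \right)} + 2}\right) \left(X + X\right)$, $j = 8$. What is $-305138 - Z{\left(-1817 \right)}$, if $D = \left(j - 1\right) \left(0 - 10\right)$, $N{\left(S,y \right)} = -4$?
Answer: $-561335$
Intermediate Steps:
$D = -70$ ($D = \left(8 - 1\right) \left(0 - 10\right) = 7 \left(-10\right) = -70$)
$a{\left(X \right)} = - 141 X$ ($a{\left(X \right)} = \left(-70 + \frac{1}{-4 + 2}\right) \left(X + X\right) = \left(-70 + \frac{1}{-2}\right) 2 X = \left(-70 - \frac{1}{2}\right) 2 X = - \frac{141 \cdot 2 X}{2} = - 141 X$)
$Z{\left(V \right)} = - 141 V$
$-305138 - Z{\left(-1817 \right)} = -305138 - \left(-141\right) \left(-1817\right) = -305138 - 256197 = -561335$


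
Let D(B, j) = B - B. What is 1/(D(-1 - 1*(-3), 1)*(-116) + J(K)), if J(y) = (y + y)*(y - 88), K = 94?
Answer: 1/1128 ≈ 0.00088653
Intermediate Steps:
J(y) = 2*y*(-88 + y) (J(y) = (2*y)*(-88 + y) = 2*y*(-88 + y))
D(B, j) = 0
1/(D(-1 - 1*(-3), 1)*(-116) + J(K)) = 1/(0*(-116) + 2*94*(-88 + 94)) = 1/(0 + 2*94*6) = 1/(0 + 1128) = 1/1128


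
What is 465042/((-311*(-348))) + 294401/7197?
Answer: 5868223117/129819486 ≈ 45.203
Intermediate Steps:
465042/((-311*(-348))) + 294401/7197 = 465042/108228 + 294401*(1/7197) = 465042*(1/108228) + 294401/7197 = 77507/18038 + 294401/7197 = 5868223117/129819486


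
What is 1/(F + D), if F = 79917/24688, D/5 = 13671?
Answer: 24688/1687628157 ≈ 1.4629e-5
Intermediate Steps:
D = 68355 (D = 5*13671 = 68355)
F = 79917/24688 (F = 79917*(1/24688) = 79917/24688 ≈ 3.2371)
1/(F + D) = 1/(79917/24688 + 68355) = 1/(1687628157/24688) = 24688/1687628157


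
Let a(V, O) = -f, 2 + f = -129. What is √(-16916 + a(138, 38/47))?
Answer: 3*I*√1865 ≈ 129.56*I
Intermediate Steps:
f = -131 (f = -2 - 129 = -131)
a(V, O) = 131 (a(V, O) = -1*(-131) = 131)
√(-16916 + a(138, 38/47)) = √(-16916 + 131) = √(-16785) = 3*I*√1865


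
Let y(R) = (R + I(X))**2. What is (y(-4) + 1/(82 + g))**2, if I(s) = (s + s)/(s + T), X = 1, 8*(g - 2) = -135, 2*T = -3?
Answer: 1181709376/288369 ≈ 4097.9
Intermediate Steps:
T = -3/2 (T = (1/2)*(-3) = -3/2 ≈ -1.5000)
g = -119/8 (g = 2 + (1/8)*(-135) = 2 - 135/8 = -119/8 ≈ -14.875)
I(s) = 2*s/(-3/2 + s) (I(s) = (s + s)/(s - 3/2) = (2*s)/(-3/2 + s) = 2*s/(-3/2 + s))
y(R) = (-4 + R)**2 (y(R) = (R + 4*1/(-3 + 2*1))**2 = (R + 4*1/(-3 + 2))**2 = (R + 4*1/(-1))**2 = (R + 4*1*(-1))**2 = (R - 4)**2 = (-4 + R)**2)
(y(-4) + 1/(82 + g))**2 = ((-4 - 4)**2 + 1/(82 - 119/8))**2 = ((-8)**2 + 1/(537/8))**2 = (64 + 8/537)**2 = (34376/537)**2 = 1181709376/288369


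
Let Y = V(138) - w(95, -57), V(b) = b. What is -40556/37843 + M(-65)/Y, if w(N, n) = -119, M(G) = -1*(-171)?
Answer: -3951739/9725651 ≈ -0.40632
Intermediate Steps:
M(G) = 171
Y = 257 (Y = 138 - 1*(-119) = 138 + 119 = 257)
-40556/37843 + M(-65)/Y = -40556/37843 + 171/257 = -3951739/9725651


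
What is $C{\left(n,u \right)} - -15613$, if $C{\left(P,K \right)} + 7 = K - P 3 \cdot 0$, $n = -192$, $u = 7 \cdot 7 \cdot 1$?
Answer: $15655$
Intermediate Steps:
$u = 49$ ($u = 49 \cdot 1 = 49$)
$C{\left(P,K \right)} = -7 + K$ ($C{\left(P,K \right)} = -7 + \left(K - P 3 \cdot 0\right) = -7 + \left(K - 3 P 0\right) = -7 + \left(K - 0\right) = -7 + \left(K + 0\right) = -7 + K$)
$C{\left(n,u \right)} - -15613 = \left(-7 + 49\right) - -15613 = 42 + 15613 = 15655$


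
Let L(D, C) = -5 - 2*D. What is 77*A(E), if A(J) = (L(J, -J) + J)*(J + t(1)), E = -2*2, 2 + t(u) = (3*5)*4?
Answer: -4158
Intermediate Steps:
t(u) = 58 (t(u) = -2 + (3*5)*4 = -2 + 15*4 = -2 + 60 = 58)
E = -4
A(J) = (-5 - J)*(58 + J) (A(J) = ((-5 - 2*J) + J)*(J + 58) = (-5 - J)*(58 + J))
77*A(E) = 77*(-290 - 1*(-4)**2 - 63*(-4)) = 77*(-290 - 1*16 + 252) = 77*(-290 - 16 + 252) = 77*(-54) = -4158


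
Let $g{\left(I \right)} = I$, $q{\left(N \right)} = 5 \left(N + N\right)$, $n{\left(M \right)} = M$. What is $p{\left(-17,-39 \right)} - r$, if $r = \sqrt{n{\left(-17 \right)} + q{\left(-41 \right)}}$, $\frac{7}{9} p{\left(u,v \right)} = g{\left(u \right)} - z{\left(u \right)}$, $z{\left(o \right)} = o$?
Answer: $- i \sqrt{427} \approx - 20.664 i$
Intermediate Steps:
$q{\left(N \right)} = 10 N$ ($q{\left(N \right)} = 5 \cdot 2 N = 10 N$)
$p{\left(u,v \right)} = 0$ ($p{\left(u,v \right)} = \frac{9 \left(u - u\right)}{7} = \frac{9}{7} \cdot 0 = 0$)
$r = i \sqrt{427}$ ($r = \sqrt{-17 + 10 \left(-41\right)} = \sqrt{-17 - 410} = \sqrt{-427} = i \sqrt{427} \approx 20.664 i$)
$p{\left(-17,-39 \right)} - r = 0 - i \sqrt{427} = - i \sqrt{427}$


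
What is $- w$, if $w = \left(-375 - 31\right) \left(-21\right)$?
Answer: $-8526$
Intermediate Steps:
$w = 8526$ ($w = \left(-375 - 31\right) \left(-21\right) = \left(-406\right) \left(-21\right) = 8526$)
$- w = \left(-1\right) 8526 = -8526$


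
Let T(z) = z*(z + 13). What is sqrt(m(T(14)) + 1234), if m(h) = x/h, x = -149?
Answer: sqrt(19584726)/126 ≈ 35.123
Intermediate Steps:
T(z) = z*(13 + z)
m(h) = -149/h
sqrt(m(T(14)) + 1234) = sqrt(-149*1/(14*(13 + 14)) + 1234) = sqrt(-149/(14*27) + 1234) = sqrt(-149/378 + 1234) = sqrt(466303/378) = sqrt(19584726)/126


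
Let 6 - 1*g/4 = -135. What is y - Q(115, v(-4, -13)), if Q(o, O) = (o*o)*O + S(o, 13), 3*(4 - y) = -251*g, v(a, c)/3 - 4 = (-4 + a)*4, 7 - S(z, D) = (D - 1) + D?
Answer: 1158110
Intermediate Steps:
g = 564 (g = 24 - 4*(-135) = 24 + 540 = 564)
S(z, D) = 8 - 2*D (S(z, D) = 7 - ((D - 1) + D) = 7 - ((-1 + D) + D) = 7 - (-1 + 2*D) = 7 + (1 - 2*D) = 8 - 2*D)
v(a, c) = -36 + 12*a (v(a, c) = 12 + 3*((-4 + a)*4) = 12 + 3*(-16 + 4*a) = 12 + (-48 + 12*a) = -36 + 12*a)
y = 47192 (y = 4 - (-251)*564/3 = 4 - ⅓*(-141564) = 4 + 47188 = 47192)
Q(o, O) = -18 + O*o² (Q(o, O) = (o*o)*O + (8 - 2*13) = o²*O + (8 - 26) = O*o² - 18 = -18 + O*o²)
y - Q(115, v(-4, -13)) = 47192 - (-18 + (-36 + 12*(-4))*115²) = 47192 - (-18 + (-36 - 48)*13225) = 47192 - (-18 - 84*13225) = 47192 - (-18 - 1110900) = 47192 - 1*(-1110918) = 47192 + 1110918 = 1158110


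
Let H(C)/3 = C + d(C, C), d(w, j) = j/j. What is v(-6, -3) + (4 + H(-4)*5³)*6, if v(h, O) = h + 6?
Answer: -6726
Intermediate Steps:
d(w, j) = 1
H(C) = 3 + 3*C (H(C) = 3*(C + 1) = 3*(1 + C) = 3 + 3*C)
v(h, O) = 6 + h
v(-6, -3) + (4 + H(-4)*5³)*6 = (6 - 6) + (4 + (3 + 3*(-4))*5³)*6 = 0 + (4 + (3 - 12)*125)*6 = 0 + (4 - 9*125)*6 = 0 + (4 - 1125)*6 = 0 - 1121*6 = 0 - 6726 = -6726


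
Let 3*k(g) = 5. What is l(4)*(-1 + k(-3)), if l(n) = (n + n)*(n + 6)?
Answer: 160/3 ≈ 53.333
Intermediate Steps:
k(g) = 5/3 (k(g) = (⅓)*5 = 5/3)
l(n) = 2*n*(6 + n) (l(n) = (2*n)*(6 + n) = 2*n*(6 + n))
l(4)*(-1 + k(-3)) = (2*4*(6 + 4))*(-1 + 5/3) = (2*4*10)*(⅔) = 80*(⅔) = 160/3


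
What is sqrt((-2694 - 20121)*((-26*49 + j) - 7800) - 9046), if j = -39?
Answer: sqrt(207904049) ≈ 14419.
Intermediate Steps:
sqrt((-2694 - 20121)*((-26*49 + j) - 7800) - 9046) = sqrt((-2694 - 20121)*((-26*49 - 39) - 7800) - 9046) = sqrt(-22815*((-1274 - 39) - 7800) - 9046) = sqrt(-22815*(-1313 - 7800) - 9046) = sqrt(-22815*(-9113) - 9046) = sqrt(207913095 - 9046) = sqrt(207904049)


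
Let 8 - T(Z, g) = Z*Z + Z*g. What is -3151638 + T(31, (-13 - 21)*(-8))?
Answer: -3161023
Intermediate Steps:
T(Z, g) = 8 - Z**2 - Z*g (T(Z, g) = 8 - (Z*Z + Z*g) = 8 - (Z**2 + Z*g) = 8 + (-Z**2 - Z*g) = 8 - Z**2 - Z*g)
-3151638 + T(31, (-13 - 21)*(-8)) = -3151638 + (8 - 1*31**2 - 1*31*(-13 - 21)*(-8)) = -3151638 + (8 - 1*961 - 1*31*(-34*(-8))) = -3151638 + (8 - 961 - 1*31*272) = -3151638 + (8 - 961 - 8432) = -3151638 - 9385 = -3161023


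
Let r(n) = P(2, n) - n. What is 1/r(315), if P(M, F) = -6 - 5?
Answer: -1/326 ≈ -0.0030675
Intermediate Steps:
P(M, F) = -11
r(n) = -11 - n
1/r(315) = 1/(-11 - 1*315) = 1/(-11 - 315) = 1/(-326) = -1/326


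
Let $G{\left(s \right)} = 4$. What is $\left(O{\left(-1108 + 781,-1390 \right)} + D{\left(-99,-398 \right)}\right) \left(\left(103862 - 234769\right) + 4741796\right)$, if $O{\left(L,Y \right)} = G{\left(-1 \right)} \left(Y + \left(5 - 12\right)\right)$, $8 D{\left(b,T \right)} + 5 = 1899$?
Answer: $- \frac{98696079045}{4} \approx -2.4674 \cdot 10^{10}$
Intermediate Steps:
$D{\left(b,T \right)} = \frac{947}{4}$ ($D{\left(b,T \right)} = - \frac{5}{8} + \frac{1}{8} \cdot 1899 = - \frac{5}{8} + \frac{1899}{8} = \frac{947}{4}$)
$O{\left(L,Y \right)} = -28 + 4 Y$ ($O{\left(L,Y \right)} = 4 \left(Y + \left(5 - 12\right)\right) = 4 \left(Y - 7\right) = 4 \left(-7 + Y\right) = -28 + 4 Y$)
$\left(O{\left(-1108 + 781,-1390 \right)} + D{\left(-99,-398 \right)}\right) \left(\left(103862 - 234769\right) + 4741796\right) = \left(\left(-28 + 4 \left(-1390\right)\right) + \frac{947}{4}\right) \left(\left(103862 - 234769\right) + 4741796\right) = \left(\left(-28 - 5560\right) + \frac{947}{4}\right) \left(\left(103862 - 234769\right) + 4741796\right) = \left(-5588 + \frac{947}{4}\right) \left(-130907 + 4741796\right) = \left(- \frac{21405}{4}\right) 4610889 = - \frac{98696079045}{4}$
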